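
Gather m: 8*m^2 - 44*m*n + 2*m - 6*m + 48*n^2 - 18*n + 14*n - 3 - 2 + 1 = 8*m^2 + m*(-44*n - 4) + 48*n^2 - 4*n - 4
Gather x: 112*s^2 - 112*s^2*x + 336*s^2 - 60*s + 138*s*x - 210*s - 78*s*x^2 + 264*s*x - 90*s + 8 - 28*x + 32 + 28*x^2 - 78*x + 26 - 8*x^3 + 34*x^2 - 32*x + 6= 448*s^2 - 360*s - 8*x^3 + x^2*(62 - 78*s) + x*(-112*s^2 + 402*s - 138) + 72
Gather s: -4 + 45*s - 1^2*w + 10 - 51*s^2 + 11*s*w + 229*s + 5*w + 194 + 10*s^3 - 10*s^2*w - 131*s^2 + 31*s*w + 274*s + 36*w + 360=10*s^3 + s^2*(-10*w - 182) + s*(42*w + 548) + 40*w + 560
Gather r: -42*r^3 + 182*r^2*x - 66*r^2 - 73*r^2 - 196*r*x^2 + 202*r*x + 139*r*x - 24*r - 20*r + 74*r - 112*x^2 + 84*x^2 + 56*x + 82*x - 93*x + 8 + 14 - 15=-42*r^3 + r^2*(182*x - 139) + r*(-196*x^2 + 341*x + 30) - 28*x^2 + 45*x + 7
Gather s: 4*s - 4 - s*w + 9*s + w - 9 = s*(13 - w) + w - 13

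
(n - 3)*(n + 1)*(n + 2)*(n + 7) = n^4 + 7*n^3 - 7*n^2 - 55*n - 42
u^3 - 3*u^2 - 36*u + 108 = (u - 6)*(u - 3)*(u + 6)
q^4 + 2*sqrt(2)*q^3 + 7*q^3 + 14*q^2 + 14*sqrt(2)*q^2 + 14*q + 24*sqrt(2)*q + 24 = (q + 3)*(q + 4)*(q + sqrt(2))^2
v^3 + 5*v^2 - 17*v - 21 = (v - 3)*(v + 1)*(v + 7)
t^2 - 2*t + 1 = (t - 1)^2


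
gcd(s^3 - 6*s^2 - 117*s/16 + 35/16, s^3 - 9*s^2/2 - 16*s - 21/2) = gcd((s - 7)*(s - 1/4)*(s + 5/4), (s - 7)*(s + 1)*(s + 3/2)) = s - 7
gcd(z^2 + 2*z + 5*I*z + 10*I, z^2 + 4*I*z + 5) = z + 5*I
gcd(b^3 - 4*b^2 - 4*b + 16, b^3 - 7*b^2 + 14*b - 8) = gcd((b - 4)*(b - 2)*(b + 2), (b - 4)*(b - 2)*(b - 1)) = b^2 - 6*b + 8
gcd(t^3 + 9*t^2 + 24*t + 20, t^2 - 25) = t + 5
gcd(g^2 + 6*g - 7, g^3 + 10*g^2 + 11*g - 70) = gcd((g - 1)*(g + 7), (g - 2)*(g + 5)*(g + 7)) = g + 7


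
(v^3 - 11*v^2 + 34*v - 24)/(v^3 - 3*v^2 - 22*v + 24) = (v - 4)/(v + 4)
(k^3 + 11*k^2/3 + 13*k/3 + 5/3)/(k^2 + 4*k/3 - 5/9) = 3*(k^2 + 2*k + 1)/(3*k - 1)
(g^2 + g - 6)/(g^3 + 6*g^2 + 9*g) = (g - 2)/(g*(g + 3))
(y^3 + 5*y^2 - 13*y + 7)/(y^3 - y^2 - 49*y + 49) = (y - 1)/(y - 7)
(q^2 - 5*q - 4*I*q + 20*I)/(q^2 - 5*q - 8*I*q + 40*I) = (q - 4*I)/(q - 8*I)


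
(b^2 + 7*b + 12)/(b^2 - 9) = (b + 4)/(b - 3)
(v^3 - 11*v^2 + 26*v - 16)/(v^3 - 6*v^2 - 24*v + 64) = (v - 1)/(v + 4)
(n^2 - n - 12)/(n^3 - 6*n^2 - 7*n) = (-n^2 + n + 12)/(n*(-n^2 + 6*n + 7))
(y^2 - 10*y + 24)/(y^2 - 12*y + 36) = (y - 4)/(y - 6)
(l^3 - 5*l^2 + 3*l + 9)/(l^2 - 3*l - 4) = (l^2 - 6*l + 9)/(l - 4)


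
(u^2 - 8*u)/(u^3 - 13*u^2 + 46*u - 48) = u/(u^2 - 5*u + 6)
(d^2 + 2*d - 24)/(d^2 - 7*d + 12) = (d + 6)/(d - 3)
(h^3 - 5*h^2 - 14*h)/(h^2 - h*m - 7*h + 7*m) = h*(h + 2)/(h - m)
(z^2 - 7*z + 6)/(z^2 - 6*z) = (z - 1)/z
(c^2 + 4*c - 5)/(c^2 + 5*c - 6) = (c + 5)/(c + 6)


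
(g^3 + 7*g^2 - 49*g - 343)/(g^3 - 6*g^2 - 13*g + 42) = (g^2 + 14*g + 49)/(g^2 + g - 6)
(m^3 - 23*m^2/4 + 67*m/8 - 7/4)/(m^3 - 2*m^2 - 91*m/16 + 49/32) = 4*(m - 2)/(4*m + 7)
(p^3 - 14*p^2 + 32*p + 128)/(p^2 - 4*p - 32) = (p^2 - 6*p - 16)/(p + 4)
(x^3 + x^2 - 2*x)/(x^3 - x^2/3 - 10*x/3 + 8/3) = 3*x/(3*x - 4)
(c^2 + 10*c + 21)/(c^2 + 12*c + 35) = (c + 3)/(c + 5)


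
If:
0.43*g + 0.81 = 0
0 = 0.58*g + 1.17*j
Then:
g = -1.88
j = 0.93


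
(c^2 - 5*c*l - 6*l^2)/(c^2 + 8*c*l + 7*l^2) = (c - 6*l)/(c + 7*l)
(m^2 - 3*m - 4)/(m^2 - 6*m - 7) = (m - 4)/(m - 7)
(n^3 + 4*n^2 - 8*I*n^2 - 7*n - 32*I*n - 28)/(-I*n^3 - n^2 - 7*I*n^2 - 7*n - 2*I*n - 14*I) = (I*n^3 + 4*n^2*(2 + I) + n*(32 - 7*I) - 28*I)/(n^3 + n^2*(7 - I) + n*(2 - 7*I) + 14)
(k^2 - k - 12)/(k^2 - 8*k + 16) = (k + 3)/(k - 4)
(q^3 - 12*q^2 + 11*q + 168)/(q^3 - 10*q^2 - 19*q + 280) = (q + 3)/(q + 5)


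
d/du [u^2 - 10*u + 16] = 2*u - 10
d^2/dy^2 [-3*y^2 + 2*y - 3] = -6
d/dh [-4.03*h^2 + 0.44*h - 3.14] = 0.44 - 8.06*h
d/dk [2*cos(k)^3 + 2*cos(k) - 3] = 6*sin(k)^3 - 8*sin(k)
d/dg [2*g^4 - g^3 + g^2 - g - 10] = 8*g^3 - 3*g^2 + 2*g - 1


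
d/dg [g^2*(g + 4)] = g*(3*g + 8)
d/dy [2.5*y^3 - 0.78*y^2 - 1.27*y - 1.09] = 7.5*y^2 - 1.56*y - 1.27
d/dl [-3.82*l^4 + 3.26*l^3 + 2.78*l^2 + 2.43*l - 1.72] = -15.28*l^3 + 9.78*l^2 + 5.56*l + 2.43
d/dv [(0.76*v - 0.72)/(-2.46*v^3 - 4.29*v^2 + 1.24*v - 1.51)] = (3.7392*v^3 - 2.0532*v^2 - 6.1776*v - 0.2548)/(6.0516*v^6 + 21.1068*v^5 + 12.3033*v^4 - 3.21*v^3 + 14.4934*v^2 - 3.7448*v + 2.2801)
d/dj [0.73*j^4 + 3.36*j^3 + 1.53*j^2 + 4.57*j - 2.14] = 2.92*j^3 + 10.08*j^2 + 3.06*j + 4.57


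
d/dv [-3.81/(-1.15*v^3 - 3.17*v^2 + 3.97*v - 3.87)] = (-13.1445*v^2 - 24.1554*v + 15.1257)/(1.15*v^3 + 3.17*v^2 - 3.97*v + 3.87)^2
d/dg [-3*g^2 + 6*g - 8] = 6 - 6*g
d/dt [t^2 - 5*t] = 2*t - 5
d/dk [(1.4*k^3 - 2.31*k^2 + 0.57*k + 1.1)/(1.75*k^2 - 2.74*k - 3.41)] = (2.45*k^4 - 7.672*k^3 - 8.9901*k^2 + 11.9042*k + 1.0703)/(3.0625*k^4 - 9.59*k^3 - 4.4274*k^2 + 18.6868*k + 11.6281)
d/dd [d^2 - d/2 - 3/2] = 2*d - 1/2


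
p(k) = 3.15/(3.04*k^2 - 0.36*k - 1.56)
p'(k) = 3.15*(0.36 - 6.08*k)/(3.04*k^2 - 0.36*k - 1.56)^2 = (1.134 - 19.152*k)/(-3.04*k^2 + 0.36*k + 1.56)^2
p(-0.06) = -2.06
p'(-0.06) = 0.98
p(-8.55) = 0.01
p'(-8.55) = 0.00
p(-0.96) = 1.98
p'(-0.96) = 7.75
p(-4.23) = 0.06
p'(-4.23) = 0.03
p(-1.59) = 0.47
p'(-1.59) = 0.70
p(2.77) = 0.15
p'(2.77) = -0.12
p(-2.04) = 0.27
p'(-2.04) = 0.29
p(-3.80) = 0.07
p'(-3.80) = 0.04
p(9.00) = 0.01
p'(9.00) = -0.00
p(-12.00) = 0.01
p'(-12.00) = 0.00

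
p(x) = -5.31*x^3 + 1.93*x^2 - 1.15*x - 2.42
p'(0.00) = -1.15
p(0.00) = -2.42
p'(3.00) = -132.94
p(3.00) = -131.87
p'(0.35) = -1.75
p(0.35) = -2.81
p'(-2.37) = -99.78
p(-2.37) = 81.83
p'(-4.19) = -296.99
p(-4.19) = 426.89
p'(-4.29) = -310.89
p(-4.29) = 457.28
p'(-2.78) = -134.99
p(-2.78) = 129.78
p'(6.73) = -696.69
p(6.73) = -1541.34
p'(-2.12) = -80.93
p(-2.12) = 59.29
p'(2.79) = -114.38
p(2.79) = -105.93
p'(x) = -15.93*x^2 + 3.86*x - 1.15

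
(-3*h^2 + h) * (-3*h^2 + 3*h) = 9*h^4 - 12*h^3 + 3*h^2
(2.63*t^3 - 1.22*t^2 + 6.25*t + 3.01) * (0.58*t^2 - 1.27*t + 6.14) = 1.5254*t^5 - 4.0477*t^4 + 21.3226*t^3 - 13.6825*t^2 + 34.5523*t + 18.4814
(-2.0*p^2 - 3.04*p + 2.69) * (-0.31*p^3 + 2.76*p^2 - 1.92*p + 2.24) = 0.62*p^5 - 4.5776*p^4 - 5.3843*p^3 + 8.7812*p^2 - 11.9744*p + 6.0256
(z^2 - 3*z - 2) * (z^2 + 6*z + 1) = z^4 + 3*z^3 - 19*z^2 - 15*z - 2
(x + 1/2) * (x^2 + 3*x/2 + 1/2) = x^3 + 2*x^2 + 5*x/4 + 1/4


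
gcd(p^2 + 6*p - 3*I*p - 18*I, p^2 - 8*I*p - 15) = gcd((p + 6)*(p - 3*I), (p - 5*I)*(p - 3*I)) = p - 3*I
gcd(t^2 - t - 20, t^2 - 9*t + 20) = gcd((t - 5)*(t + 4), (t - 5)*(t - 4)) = t - 5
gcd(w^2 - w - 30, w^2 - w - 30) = w^2 - w - 30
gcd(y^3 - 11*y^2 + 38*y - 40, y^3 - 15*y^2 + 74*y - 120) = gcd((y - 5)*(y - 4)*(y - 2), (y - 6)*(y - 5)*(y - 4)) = y^2 - 9*y + 20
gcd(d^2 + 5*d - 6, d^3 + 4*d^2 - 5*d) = d - 1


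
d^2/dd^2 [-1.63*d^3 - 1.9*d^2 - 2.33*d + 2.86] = -9.78*d - 3.8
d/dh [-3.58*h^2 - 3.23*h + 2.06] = -7.16*h - 3.23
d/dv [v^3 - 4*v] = 3*v^2 - 4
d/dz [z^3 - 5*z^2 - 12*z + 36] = 3*z^2 - 10*z - 12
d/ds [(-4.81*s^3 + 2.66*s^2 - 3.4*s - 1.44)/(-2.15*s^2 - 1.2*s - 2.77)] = (10.3415*s^4 + 11.544*s^3 + 29.4691*s^2 - 20.9284*s + 7.69)/(4.6225*s^4 + 5.16*s^3 + 13.351*s^2 + 6.648*s + 7.6729)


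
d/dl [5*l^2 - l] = 10*l - 1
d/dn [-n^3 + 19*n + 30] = 19 - 3*n^2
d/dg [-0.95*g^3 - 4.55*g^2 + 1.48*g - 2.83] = -2.85*g^2 - 9.1*g + 1.48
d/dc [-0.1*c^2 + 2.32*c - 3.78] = 2.32 - 0.2*c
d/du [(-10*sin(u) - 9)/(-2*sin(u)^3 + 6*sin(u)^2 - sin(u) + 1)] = (-40*sin(u)^3 + 6*sin(u)^2 + 108*sin(u) - 19)*cos(u)/(2*sin(u)^3 - 6*sin(u)^2 + sin(u) - 1)^2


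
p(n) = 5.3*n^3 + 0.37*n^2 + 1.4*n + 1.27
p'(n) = 15.9*n^2 + 0.74*n + 1.4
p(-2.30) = -64.48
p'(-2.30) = 83.81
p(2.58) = 98.36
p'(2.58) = 109.15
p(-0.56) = -0.33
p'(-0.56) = 5.97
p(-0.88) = -3.29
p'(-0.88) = 13.06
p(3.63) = 264.74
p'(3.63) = 213.60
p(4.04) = 362.44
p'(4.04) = 263.90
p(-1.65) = -23.84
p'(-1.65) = 43.47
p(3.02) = 154.85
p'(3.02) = 148.65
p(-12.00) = -9120.65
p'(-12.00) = 2282.12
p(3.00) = 151.90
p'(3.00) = 146.72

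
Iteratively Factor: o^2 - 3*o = (o)*(o - 3)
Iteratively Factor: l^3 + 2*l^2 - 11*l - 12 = (l + 1)*(l^2 + l - 12) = (l - 3)*(l + 1)*(l + 4)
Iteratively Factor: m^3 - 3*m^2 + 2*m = (m - 2)*(m^2 - m) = (m - 2)*(m - 1)*(m)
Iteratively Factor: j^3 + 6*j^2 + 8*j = (j + 2)*(j^2 + 4*j) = j*(j + 2)*(j + 4)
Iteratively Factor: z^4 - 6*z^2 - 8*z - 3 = (z - 3)*(z^3 + 3*z^2 + 3*z + 1) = (z - 3)*(z + 1)*(z^2 + 2*z + 1) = (z - 3)*(z + 1)^2*(z + 1)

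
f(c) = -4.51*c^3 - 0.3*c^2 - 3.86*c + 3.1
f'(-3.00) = -123.83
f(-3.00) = 133.75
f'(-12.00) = -1944.98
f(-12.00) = 7799.50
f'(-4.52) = -277.57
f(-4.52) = 430.90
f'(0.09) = -4.02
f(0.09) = 2.75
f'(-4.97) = -335.08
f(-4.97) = 568.54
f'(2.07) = -63.08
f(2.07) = -46.18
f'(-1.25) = -24.25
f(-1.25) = 16.26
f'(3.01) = -128.25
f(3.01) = -134.23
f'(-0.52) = -7.21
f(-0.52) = 5.66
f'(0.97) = -17.17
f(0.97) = -5.04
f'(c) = -13.53*c^2 - 0.6*c - 3.86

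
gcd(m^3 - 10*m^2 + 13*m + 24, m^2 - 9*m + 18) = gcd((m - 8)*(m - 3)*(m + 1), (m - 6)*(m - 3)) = m - 3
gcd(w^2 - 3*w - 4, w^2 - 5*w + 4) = w - 4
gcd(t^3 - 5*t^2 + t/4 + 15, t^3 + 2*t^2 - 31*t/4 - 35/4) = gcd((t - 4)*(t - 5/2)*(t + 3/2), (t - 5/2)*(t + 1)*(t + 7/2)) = t - 5/2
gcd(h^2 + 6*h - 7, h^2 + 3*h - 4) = h - 1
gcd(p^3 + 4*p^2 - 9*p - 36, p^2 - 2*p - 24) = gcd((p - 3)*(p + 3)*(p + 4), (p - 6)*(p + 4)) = p + 4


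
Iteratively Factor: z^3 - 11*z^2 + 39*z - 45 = (z - 3)*(z^2 - 8*z + 15) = (z - 5)*(z - 3)*(z - 3)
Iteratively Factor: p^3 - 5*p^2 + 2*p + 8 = (p + 1)*(p^2 - 6*p + 8) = (p - 4)*(p + 1)*(p - 2)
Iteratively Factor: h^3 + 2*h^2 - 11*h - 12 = (h + 1)*(h^2 + h - 12) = (h + 1)*(h + 4)*(h - 3)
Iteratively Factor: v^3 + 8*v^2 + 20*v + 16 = (v + 4)*(v^2 + 4*v + 4) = (v + 2)*(v + 4)*(v + 2)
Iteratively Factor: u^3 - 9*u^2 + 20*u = (u - 5)*(u^2 - 4*u) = (u - 5)*(u - 4)*(u)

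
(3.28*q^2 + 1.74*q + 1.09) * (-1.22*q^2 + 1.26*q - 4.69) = -4.0016*q^4 + 2.01*q^3 - 14.5206*q^2 - 6.7872*q - 5.1121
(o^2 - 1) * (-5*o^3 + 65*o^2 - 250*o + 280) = -5*o^5 + 65*o^4 - 245*o^3 + 215*o^2 + 250*o - 280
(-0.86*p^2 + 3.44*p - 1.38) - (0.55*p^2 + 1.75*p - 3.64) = -1.41*p^2 + 1.69*p + 2.26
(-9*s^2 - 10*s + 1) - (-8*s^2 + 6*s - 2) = -s^2 - 16*s + 3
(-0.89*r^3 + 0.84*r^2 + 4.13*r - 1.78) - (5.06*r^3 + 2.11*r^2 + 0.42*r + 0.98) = -5.95*r^3 - 1.27*r^2 + 3.71*r - 2.76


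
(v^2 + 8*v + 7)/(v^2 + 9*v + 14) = (v + 1)/(v + 2)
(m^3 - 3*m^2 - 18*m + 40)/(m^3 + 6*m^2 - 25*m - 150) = (m^2 + 2*m - 8)/(m^2 + 11*m + 30)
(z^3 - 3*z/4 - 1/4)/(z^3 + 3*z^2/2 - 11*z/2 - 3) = (z^2 - z/2 - 1/2)/(z^2 + z - 6)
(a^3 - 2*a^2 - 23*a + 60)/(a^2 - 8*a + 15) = (a^2 + a - 20)/(a - 5)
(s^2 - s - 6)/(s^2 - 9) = (s + 2)/(s + 3)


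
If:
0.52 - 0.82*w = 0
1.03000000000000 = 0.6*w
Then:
No Solution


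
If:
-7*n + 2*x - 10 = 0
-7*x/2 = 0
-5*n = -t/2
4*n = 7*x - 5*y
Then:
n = -10/7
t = -100/7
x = 0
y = 8/7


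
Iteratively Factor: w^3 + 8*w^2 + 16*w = (w + 4)*(w^2 + 4*w) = (w + 4)^2*(w)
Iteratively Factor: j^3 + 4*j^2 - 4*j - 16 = (j - 2)*(j^2 + 6*j + 8) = (j - 2)*(j + 2)*(j + 4)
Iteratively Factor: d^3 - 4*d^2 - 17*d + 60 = (d - 5)*(d^2 + d - 12) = (d - 5)*(d + 4)*(d - 3)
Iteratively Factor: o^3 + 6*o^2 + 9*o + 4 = (o + 4)*(o^2 + 2*o + 1) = (o + 1)*(o + 4)*(o + 1)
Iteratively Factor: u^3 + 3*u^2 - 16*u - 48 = (u - 4)*(u^2 + 7*u + 12) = (u - 4)*(u + 4)*(u + 3)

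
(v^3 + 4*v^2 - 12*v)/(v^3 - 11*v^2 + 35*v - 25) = v*(v^2 + 4*v - 12)/(v^3 - 11*v^2 + 35*v - 25)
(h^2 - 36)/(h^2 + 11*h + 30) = (h - 6)/(h + 5)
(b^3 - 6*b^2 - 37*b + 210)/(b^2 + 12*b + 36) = (b^2 - 12*b + 35)/(b + 6)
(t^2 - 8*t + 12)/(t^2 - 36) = (t - 2)/(t + 6)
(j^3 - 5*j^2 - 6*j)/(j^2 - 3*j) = (j^2 - 5*j - 6)/(j - 3)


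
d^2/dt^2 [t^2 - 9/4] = 2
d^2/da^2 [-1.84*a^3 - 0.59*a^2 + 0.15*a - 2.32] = -11.04*a - 1.18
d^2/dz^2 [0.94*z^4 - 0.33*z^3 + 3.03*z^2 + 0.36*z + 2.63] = 11.28*z^2 - 1.98*z + 6.06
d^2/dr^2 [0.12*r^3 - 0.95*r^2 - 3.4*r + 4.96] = 0.72*r - 1.9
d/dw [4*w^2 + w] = 8*w + 1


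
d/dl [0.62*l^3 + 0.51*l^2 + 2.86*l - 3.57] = 1.86*l^2 + 1.02*l + 2.86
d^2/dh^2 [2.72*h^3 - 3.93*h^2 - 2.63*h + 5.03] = 16.32*h - 7.86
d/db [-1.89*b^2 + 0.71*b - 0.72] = 0.71 - 3.78*b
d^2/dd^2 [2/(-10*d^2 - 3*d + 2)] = 4*(100*d^2 + 30*d - (20*d + 3)^2 - 20)/(10*d^2 + 3*d - 2)^3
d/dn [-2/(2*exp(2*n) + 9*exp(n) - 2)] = (8*exp(n) + 18)*exp(n)/(2*exp(2*n) + 9*exp(n) - 2)^2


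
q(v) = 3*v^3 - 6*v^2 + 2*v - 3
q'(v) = 9*v^2 - 12*v + 2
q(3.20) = 40.26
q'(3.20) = 55.76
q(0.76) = -3.63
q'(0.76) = -1.92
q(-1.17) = -18.36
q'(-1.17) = 28.36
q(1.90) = -0.28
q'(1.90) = 11.69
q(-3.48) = -209.05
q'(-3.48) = 152.75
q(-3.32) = -185.56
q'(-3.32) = 141.04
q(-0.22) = -3.76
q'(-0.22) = 5.08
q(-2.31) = -76.62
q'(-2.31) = 77.74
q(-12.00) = -6075.00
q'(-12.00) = 1442.00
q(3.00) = 30.00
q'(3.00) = 47.00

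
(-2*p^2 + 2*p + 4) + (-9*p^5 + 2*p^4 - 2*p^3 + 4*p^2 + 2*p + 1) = -9*p^5 + 2*p^4 - 2*p^3 + 2*p^2 + 4*p + 5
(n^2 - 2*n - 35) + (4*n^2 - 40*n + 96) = 5*n^2 - 42*n + 61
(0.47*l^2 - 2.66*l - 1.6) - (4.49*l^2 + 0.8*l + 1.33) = -4.02*l^2 - 3.46*l - 2.93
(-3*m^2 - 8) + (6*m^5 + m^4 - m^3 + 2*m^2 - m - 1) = 6*m^5 + m^4 - m^3 - m^2 - m - 9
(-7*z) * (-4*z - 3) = 28*z^2 + 21*z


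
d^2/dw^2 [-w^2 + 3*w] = -2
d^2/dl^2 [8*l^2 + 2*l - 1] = 16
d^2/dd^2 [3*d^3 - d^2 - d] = 18*d - 2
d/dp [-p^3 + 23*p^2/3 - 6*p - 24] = -3*p^2 + 46*p/3 - 6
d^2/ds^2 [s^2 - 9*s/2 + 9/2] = 2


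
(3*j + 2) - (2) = 3*j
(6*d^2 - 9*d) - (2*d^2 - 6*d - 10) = 4*d^2 - 3*d + 10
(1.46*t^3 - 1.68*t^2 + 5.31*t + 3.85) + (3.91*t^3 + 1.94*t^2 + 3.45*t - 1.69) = 5.37*t^3 + 0.26*t^2 + 8.76*t + 2.16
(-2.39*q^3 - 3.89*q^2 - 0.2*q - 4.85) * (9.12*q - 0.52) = -21.7968*q^4 - 34.234*q^3 + 0.1988*q^2 - 44.128*q + 2.522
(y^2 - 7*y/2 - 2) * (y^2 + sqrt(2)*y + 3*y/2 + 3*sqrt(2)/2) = y^4 - 2*y^3 + sqrt(2)*y^3 - 29*y^2/4 - 2*sqrt(2)*y^2 - 29*sqrt(2)*y/4 - 3*y - 3*sqrt(2)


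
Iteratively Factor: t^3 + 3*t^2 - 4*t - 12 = (t + 3)*(t^2 - 4) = (t + 2)*(t + 3)*(t - 2)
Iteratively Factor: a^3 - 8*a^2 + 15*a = (a)*(a^2 - 8*a + 15) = a*(a - 5)*(a - 3)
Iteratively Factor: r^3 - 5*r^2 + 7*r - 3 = (r - 3)*(r^2 - 2*r + 1) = (r - 3)*(r - 1)*(r - 1)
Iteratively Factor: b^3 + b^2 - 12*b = (b - 3)*(b^2 + 4*b) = b*(b - 3)*(b + 4)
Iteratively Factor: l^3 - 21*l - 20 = (l - 5)*(l^2 + 5*l + 4) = (l - 5)*(l + 1)*(l + 4)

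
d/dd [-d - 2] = -1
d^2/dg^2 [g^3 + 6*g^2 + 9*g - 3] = 6*g + 12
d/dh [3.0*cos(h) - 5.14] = -3.0*sin(h)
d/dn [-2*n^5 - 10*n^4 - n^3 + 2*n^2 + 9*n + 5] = -10*n^4 - 40*n^3 - 3*n^2 + 4*n + 9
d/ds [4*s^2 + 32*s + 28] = 8*s + 32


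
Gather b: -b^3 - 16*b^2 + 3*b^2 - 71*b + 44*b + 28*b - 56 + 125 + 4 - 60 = -b^3 - 13*b^2 + b + 13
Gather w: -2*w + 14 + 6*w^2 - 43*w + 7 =6*w^2 - 45*w + 21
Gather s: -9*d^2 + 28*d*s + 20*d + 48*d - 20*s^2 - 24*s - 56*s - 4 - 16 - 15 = -9*d^2 + 68*d - 20*s^2 + s*(28*d - 80) - 35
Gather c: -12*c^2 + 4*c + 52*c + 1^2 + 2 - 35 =-12*c^2 + 56*c - 32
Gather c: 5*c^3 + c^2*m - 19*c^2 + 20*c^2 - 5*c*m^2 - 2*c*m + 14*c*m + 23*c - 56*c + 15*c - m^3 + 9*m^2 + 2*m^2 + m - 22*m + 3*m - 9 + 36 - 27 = 5*c^3 + c^2*(m + 1) + c*(-5*m^2 + 12*m - 18) - m^3 + 11*m^2 - 18*m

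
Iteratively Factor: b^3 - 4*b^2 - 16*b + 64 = (b - 4)*(b^2 - 16) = (b - 4)*(b + 4)*(b - 4)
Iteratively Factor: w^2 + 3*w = (w + 3)*(w)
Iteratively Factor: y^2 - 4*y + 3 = (y - 1)*(y - 3)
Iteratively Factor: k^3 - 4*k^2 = (k)*(k^2 - 4*k) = k^2*(k - 4)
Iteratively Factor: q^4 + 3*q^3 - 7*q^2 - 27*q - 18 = (q + 2)*(q^3 + q^2 - 9*q - 9) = (q - 3)*(q + 2)*(q^2 + 4*q + 3) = (q - 3)*(q + 2)*(q + 3)*(q + 1)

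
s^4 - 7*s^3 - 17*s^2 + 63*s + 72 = (s - 8)*(s - 3)*(s + 1)*(s + 3)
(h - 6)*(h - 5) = h^2 - 11*h + 30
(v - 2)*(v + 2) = v^2 - 4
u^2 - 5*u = u*(u - 5)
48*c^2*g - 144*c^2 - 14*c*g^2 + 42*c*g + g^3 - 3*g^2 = (-8*c + g)*(-6*c + g)*(g - 3)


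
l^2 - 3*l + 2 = (l - 2)*(l - 1)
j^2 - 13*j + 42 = (j - 7)*(j - 6)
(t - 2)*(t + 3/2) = t^2 - t/2 - 3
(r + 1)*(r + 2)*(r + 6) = r^3 + 9*r^2 + 20*r + 12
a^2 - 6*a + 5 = (a - 5)*(a - 1)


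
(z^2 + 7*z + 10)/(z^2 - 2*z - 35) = (z + 2)/(z - 7)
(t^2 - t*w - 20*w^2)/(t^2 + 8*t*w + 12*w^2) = (t^2 - t*w - 20*w^2)/(t^2 + 8*t*w + 12*w^2)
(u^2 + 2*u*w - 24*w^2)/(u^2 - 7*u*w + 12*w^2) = (u + 6*w)/(u - 3*w)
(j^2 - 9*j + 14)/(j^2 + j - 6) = (j - 7)/(j + 3)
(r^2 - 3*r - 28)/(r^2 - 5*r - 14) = (r + 4)/(r + 2)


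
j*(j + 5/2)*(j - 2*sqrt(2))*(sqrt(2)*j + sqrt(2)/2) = sqrt(2)*j^4 - 4*j^3 + 3*sqrt(2)*j^3 - 12*j^2 + 5*sqrt(2)*j^2/4 - 5*j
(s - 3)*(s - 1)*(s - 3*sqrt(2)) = s^3 - 3*sqrt(2)*s^2 - 4*s^2 + 3*s + 12*sqrt(2)*s - 9*sqrt(2)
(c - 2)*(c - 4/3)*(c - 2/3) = c^3 - 4*c^2 + 44*c/9 - 16/9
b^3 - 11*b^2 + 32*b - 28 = (b - 7)*(b - 2)^2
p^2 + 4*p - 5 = (p - 1)*(p + 5)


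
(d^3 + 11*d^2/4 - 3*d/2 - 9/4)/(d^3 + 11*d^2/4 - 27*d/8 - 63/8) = 2*(4*d^2 - d - 3)/(8*d^2 - 2*d - 21)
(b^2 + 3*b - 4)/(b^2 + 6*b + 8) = (b - 1)/(b + 2)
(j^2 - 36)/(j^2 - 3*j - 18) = (j + 6)/(j + 3)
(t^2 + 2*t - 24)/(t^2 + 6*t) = (t - 4)/t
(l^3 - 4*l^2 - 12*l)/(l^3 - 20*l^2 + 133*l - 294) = l*(l + 2)/(l^2 - 14*l + 49)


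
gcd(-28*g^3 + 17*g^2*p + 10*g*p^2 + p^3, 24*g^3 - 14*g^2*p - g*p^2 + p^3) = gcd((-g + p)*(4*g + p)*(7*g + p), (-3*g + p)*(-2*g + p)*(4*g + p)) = 4*g + p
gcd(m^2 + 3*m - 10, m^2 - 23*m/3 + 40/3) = 1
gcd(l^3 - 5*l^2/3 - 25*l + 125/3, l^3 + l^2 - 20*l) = l + 5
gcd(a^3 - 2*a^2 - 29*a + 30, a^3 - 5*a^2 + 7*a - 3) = a - 1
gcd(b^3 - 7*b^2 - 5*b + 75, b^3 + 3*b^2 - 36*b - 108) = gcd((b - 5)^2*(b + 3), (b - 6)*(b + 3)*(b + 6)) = b + 3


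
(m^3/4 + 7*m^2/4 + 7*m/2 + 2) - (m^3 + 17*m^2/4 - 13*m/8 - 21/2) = -3*m^3/4 - 5*m^2/2 + 41*m/8 + 25/2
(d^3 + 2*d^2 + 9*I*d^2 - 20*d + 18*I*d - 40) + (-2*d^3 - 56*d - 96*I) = -d^3 + 2*d^2 + 9*I*d^2 - 76*d + 18*I*d - 40 - 96*I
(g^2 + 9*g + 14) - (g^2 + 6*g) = 3*g + 14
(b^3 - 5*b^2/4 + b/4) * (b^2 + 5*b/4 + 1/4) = b^5 - 17*b^3/16 + b/16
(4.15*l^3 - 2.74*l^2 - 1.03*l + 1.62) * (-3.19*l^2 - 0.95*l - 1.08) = -13.2385*l^5 + 4.7981*l^4 + 1.4067*l^3 - 1.2301*l^2 - 0.4266*l - 1.7496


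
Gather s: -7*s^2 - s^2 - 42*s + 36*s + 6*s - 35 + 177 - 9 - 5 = 128 - 8*s^2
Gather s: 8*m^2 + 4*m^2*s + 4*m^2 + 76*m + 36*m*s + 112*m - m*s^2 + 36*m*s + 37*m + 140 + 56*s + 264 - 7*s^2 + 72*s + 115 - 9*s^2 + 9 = 12*m^2 + 225*m + s^2*(-m - 16) + s*(4*m^2 + 72*m + 128) + 528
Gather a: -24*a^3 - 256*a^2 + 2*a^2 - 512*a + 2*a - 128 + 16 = -24*a^3 - 254*a^2 - 510*a - 112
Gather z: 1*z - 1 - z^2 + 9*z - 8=-z^2 + 10*z - 9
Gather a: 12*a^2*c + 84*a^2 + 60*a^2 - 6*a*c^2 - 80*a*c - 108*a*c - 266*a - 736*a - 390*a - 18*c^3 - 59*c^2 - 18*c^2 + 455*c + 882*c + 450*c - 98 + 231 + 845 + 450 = a^2*(12*c + 144) + a*(-6*c^2 - 188*c - 1392) - 18*c^3 - 77*c^2 + 1787*c + 1428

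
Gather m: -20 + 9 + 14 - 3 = 0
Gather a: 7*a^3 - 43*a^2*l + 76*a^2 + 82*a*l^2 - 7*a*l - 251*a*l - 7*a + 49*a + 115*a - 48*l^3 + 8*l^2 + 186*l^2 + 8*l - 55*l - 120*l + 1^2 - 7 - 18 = 7*a^3 + a^2*(76 - 43*l) + a*(82*l^2 - 258*l + 157) - 48*l^3 + 194*l^2 - 167*l - 24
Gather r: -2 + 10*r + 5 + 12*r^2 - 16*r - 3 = 12*r^2 - 6*r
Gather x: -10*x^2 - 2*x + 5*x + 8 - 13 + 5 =-10*x^2 + 3*x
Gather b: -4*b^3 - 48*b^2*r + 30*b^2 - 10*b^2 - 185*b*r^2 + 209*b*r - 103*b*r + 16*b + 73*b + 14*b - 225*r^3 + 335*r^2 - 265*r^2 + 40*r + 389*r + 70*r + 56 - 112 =-4*b^3 + b^2*(20 - 48*r) + b*(-185*r^2 + 106*r + 103) - 225*r^3 + 70*r^2 + 499*r - 56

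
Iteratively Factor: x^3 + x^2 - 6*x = (x - 2)*(x^2 + 3*x) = (x - 2)*(x + 3)*(x)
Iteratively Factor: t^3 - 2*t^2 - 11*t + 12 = (t - 4)*(t^2 + 2*t - 3) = (t - 4)*(t - 1)*(t + 3)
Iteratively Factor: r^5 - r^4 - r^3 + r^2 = (r - 1)*(r^4 - r^2) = r*(r - 1)*(r^3 - r) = r*(r - 1)^2*(r^2 + r) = r*(r - 1)^2*(r + 1)*(r)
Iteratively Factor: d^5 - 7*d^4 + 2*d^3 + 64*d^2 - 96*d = (d - 4)*(d^4 - 3*d^3 - 10*d^2 + 24*d) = (d - 4)*(d + 3)*(d^3 - 6*d^2 + 8*d) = d*(d - 4)*(d + 3)*(d^2 - 6*d + 8) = d*(d - 4)*(d - 2)*(d + 3)*(d - 4)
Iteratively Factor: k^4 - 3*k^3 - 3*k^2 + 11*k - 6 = (k - 1)*(k^3 - 2*k^2 - 5*k + 6) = (k - 1)^2*(k^2 - k - 6) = (k - 1)^2*(k + 2)*(k - 3)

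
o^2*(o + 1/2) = o^3 + o^2/2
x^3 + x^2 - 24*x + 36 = (x - 3)*(x - 2)*(x + 6)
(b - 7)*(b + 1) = b^2 - 6*b - 7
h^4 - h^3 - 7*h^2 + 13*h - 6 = (h - 2)*(h - 1)^2*(h + 3)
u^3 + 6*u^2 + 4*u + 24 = (u + 6)*(u - 2*I)*(u + 2*I)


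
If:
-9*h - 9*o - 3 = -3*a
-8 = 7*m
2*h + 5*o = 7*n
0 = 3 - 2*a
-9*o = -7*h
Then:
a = 3/2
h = 3/32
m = -8/7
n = 53/672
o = 7/96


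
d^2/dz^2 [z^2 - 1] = 2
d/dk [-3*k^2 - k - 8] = -6*k - 1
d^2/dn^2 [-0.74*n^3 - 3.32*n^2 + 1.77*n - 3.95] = -4.44*n - 6.64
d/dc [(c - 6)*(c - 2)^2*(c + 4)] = 4*c^3 - 18*c^2 - 24*c + 88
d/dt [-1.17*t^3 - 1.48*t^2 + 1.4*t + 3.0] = -3.51*t^2 - 2.96*t + 1.4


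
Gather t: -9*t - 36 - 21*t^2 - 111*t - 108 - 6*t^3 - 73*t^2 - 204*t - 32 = -6*t^3 - 94*t^2 - 324*t - 176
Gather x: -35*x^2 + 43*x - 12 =-35*x^2 + 43*x - 12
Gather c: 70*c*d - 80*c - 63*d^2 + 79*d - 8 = c*(70*d - 80) - 63*d^2 + 79*d - 8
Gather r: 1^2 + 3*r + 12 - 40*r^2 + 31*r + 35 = -40*r^2 + 34*r + 48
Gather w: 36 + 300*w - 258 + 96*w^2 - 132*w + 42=96*w^2 + 168*w - 180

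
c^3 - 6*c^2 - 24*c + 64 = (c - 8)*(c - 2)*(c + 4)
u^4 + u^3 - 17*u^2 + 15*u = u*(u - 3)*(u - 1)*(u + 5)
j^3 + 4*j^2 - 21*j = j*(j - 3)*(j + 7)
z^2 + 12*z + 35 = (z + 5)*(z + 7)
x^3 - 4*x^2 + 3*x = x*(x - 3)*(x - 1)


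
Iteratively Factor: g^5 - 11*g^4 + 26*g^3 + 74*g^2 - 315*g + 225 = (g - 5)*(g^4 - 6*g^3 - 4*g^2 + 54*g - 45) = (g - 5)*(g - 3)*(g^3 - 3*g^2 - 13*g + 15) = (g - 5)*(g - 3)*(g + 3)*(g^2 - 6*g + 5) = (g - 5)^2*(g - 3)*(g + 3)*(g - 1)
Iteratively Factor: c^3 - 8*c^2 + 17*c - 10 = (c - 5)*(c^2 - 3*c + 2) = (c - 5)*(c - 1)*(c - 2)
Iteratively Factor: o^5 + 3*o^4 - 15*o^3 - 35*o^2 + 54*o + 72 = (o + 1)*(o^4 + 2*o^3 - 17*o^2 - 18*o + 72) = (o + 1)*(o + 4)*(o^3 - 2*o^2 - 9*o + 18) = (o + 1)*(o + 3)*(o + 4)*(o^2 - 5*o + 6) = (o - 3)*(o + 1)*(o + 3)*(o + 4)*(o - 2)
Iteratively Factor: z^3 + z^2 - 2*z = (z + 2)*(z^2 - z) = z*(z + 2)*(z - 1)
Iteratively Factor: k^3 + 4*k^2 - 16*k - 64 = (k - 4)*(k^2 + 8*k + 16) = (k - 4)*(k + 4)*(k + 4)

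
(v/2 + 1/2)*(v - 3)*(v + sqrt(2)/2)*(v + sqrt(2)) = v^4/2 - v^3 + 3*sqrt(2)*v^3/4 - 3*sqrt(2)*v^2/2 - v^2 - 9*sqrt(2)*v/4 - v - 3/2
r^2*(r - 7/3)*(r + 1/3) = r^4 - 2*r^3 - 7*r^2/9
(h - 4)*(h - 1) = h^2 - 5*h + 4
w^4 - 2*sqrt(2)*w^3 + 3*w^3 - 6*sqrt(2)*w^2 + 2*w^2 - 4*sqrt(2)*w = w*(w + 1)*(w + 2)*(w - 2*sqrt(2))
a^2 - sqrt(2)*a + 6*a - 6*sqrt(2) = (a + 6)*(a - sqrt(2))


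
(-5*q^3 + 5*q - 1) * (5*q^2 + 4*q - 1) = -25*q^5 - 20*q^4 + 30*q^3 + 15*q^2 - 9*q + 1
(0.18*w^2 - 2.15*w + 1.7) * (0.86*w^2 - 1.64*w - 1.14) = 0.1548*w^4 - 2.1442*w^3 + 4.7828*w^2 - 0.337*w - 1.938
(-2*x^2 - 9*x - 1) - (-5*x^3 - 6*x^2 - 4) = 5*x^3 + 4*x^2 - 9*x + 3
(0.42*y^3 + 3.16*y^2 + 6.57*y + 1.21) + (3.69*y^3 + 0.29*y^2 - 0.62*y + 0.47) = 4.11*y^3 + 3.45*y^2 + 5.95*y + 1.68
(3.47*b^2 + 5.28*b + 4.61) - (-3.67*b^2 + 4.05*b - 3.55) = 7.14*b^2 + 1.23*b + 8.16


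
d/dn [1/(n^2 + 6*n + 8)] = 2*(-n - 3)/(n^2 + 6*n + 8)^2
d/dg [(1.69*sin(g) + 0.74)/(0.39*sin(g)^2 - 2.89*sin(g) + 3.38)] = (-0.6591*sin(g)^2 - 0.5772*sin(g) + 7.8508)*cos(g)/(0.1521*sin(g)^4 - 2.2542*sin(g)^3 + 10.9885*sin(g)^2 - 19.5364*sin(g) + 11.4244)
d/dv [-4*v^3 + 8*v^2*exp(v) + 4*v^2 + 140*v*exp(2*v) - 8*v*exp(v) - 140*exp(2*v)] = 8*v^2*exp(v) - 12*v^2 + 280*v*exp(2*v) + 8*v*exp(v) + 8*v - 140*exp(2*v) - 8*exp(v)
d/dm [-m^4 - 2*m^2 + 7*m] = -4*m^3 - 4*m + 7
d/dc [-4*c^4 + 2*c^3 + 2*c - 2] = -16*c^3 + 6*c^2 + 2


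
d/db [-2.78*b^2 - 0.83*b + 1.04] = -5.56*b - 0.83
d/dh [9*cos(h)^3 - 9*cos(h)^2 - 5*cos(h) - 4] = (-27*cos(h)^2 + 18*cos(h) + 5)*sin(h)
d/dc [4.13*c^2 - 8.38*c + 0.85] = 8.26*c - 8.38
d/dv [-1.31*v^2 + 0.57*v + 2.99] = 0.57 - 2.62*v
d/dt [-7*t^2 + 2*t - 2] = 2 - 14*t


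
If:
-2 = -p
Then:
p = 2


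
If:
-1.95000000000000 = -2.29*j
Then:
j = 0.85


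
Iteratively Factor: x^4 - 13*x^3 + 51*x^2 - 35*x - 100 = (x - 5)*(x^3 - 8*x^2 + 11*x + 20) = (x - 5)*(x - 4)*(x^2 - 4*x - 5) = (x - 5)^2*(x - 4)*(x + 1)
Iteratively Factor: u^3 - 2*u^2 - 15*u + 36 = (u + 4)*(u^2 - 6*u + 9) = (u - 3)*(u + 4)*(u - 3)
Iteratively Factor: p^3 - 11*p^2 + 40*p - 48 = (p - 4)*(p^2 - 7*p + 12) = (p - 4)^2*(p - 3)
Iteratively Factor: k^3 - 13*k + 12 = (k - 1)*(k^2 + k - 12) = (k - 3)*(k - 1)*(k + 4)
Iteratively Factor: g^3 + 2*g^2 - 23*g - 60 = (g + 3)*(g^2 - g - 20) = (g + 3)*(g + 4)*(g - 5)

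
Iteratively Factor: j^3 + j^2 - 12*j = (j - 3)*(j^2 + 4*j) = j*(j - 3)*(j + 4)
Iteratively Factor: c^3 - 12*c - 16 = (c - 4)*(c^2 + 4*c + 4) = (c - 4)*(c + 2)*(c + 2)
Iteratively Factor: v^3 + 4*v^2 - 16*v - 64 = (v - 4)*(v^2 + 8*v + 16) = (v - 4)*(v + 4)*(v + 4)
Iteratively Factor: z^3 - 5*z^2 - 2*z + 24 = (z - 4)*(z^2 - z - 6) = (z - 4)*(z - 3)*(z + 2)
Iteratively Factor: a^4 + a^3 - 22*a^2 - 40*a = (a + 2)*(a^3 - a^2 - 20*a) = a*(a + 2)*(a^2 - a - 20) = a*(a - 5)*(a + 2)*(a + 4)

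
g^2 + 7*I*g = g*(g + 7*I)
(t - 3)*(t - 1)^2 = t^3 - 5*t^2 + 7*t - 3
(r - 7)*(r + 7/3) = r^2 - 14*r/3 - 49/3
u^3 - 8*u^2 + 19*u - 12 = (u - 4)*(u - 3)*(u - 1)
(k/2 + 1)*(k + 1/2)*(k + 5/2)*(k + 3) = k^4/2 + 4*k^3 + 89*k^2/8 + 97*k/8 + 15/4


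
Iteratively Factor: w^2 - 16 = (w + 4)*(w - 4)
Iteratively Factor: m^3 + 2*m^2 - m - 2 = (m + 2)*(m^2 - 1) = (m + 1)*(m + 2)*(m - 1)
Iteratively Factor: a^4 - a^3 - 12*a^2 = (a)*(a^3 - a^2 - 12*a) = a^2*(a^2 - a - 12) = a^2*(a - 4)*(a + 3)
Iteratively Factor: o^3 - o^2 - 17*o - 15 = (o - 5)*(o^2 + 4*o + 3) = (o - 5)*(o + 1)*(o + 3)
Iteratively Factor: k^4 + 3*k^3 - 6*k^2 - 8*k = (k + 1)*(k^3 + 2*k^2 - 8*k) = k*(k + 1)*(k^2 + 2*k - 8) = k*(k + 1)*(k + 4)*(k - 2)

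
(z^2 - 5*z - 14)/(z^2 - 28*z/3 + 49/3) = 3*(z + 2)/(3*z - 7)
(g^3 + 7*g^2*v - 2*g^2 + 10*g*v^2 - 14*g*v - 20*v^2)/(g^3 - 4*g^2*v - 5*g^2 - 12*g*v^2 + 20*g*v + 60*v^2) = (-g^2 - 5*g*v + 2*g + 10*v)/(-g^2 + 6*g*v + 5*g - 30*v)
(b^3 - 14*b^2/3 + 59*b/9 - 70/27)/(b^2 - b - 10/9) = (9*b^2 - 27*b + 14)/(3*(3*b + 2))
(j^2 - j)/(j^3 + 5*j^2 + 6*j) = (j - 1)/(j^2 + 5*j + 6)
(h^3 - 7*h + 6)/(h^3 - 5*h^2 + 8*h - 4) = (h + 3)/(h - 2)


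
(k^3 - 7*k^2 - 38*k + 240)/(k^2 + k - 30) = k - 8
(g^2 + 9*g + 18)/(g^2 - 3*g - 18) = (g + 6)/(g - 6)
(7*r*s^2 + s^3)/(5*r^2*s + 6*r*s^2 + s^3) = s*(7*r + s)/(5*r^2 + 6*r*s + s^2)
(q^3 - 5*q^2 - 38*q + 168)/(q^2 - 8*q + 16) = (q^2 - q - 42)/(q - 4)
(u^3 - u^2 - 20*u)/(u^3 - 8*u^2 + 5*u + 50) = u*(u + 4)/(u^2 - 3*u - 10)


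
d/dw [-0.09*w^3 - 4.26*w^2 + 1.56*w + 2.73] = -0.27*w^2 - 8.52*w + 1.56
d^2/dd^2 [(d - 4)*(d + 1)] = 2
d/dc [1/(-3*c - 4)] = 3/(3*c + 4)^2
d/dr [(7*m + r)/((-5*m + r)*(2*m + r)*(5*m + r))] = (125*m^3 - 28*m^2*r - 23*m*r^2 - 2*r^3)/(2500*m^6 + 2500*m^5*r + 425*m^4*r^2 - 200*m^3*r^3 - 46*m^2*r^4 + 4*m*r^5 + r^6)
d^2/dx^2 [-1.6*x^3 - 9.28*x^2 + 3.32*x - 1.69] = -9.6*x - 18.56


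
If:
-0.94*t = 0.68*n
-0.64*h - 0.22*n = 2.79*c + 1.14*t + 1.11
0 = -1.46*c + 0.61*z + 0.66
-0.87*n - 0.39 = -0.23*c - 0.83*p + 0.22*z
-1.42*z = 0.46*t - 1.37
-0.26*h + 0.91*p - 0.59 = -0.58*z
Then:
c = 0.67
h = -6.43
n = -1.86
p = -1.52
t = 1.34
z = 0.53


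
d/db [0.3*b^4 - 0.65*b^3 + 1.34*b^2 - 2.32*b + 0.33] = 1.2*b^3 - 1.95*b^2 + 2.68*b - 2.32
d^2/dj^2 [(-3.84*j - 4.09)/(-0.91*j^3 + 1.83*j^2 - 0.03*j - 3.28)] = (19.079424*j^5 + 2.27463600000002*j^4 - 83.467344*j^3 - 54.687636*j^2 + 63.701058*j + 48.351282)/(0.753571*j^9 - 4.546269*j^8 + 9.217026*j^7 + 1.720263*j^6 - 32.469246*j^5 + 33.485499*j^4 + 28.290027*j^3 - 59.05476*j^2 + 0.968256*j + 35.287552)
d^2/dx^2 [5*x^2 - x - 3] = 10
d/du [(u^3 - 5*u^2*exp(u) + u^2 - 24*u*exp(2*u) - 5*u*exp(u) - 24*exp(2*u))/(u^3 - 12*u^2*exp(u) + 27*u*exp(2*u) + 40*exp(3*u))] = (7*u^3*exp(u) + 10*u^2*exp(2*u) - u^2 + 15*u*exp(3*u) - 6*u*exp(u) + 7*exp(2*u))/(u^4 - 8*u^3*exp(u) + 6*u^2*exp(2*u) + 40*u*exp(3*u) + 25*exp(4*u))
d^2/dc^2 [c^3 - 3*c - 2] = 6*c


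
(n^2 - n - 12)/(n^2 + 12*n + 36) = (n^2 - n - 12)/(n^2 + 12*n + 36)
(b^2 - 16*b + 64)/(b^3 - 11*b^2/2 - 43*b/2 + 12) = 2*(b - 8)/(2*b^2 + 5*b - 3)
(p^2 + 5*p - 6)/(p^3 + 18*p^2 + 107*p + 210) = (p - 1)/(p^2 + 12*p + 35)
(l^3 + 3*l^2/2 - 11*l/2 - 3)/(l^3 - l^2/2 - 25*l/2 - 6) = (l - 2)/(l - 4)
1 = 1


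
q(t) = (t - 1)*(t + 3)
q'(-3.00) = -4.00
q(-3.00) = 0.00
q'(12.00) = 26.00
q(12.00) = 165.00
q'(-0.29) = 1.42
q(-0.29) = -3.50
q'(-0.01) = 1.98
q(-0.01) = -3.02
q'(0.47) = 2.94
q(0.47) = -1.84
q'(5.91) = 13.82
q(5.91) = 43.75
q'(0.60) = 3.20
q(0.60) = -1.44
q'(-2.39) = -2.78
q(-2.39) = -2.07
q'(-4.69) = -7.38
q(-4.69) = 9.62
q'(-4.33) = -6.66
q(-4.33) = 7.09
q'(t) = 2*t + 2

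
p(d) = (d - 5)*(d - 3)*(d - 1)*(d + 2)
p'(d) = (d - 5)*(d - 3)*(d - 1) + (d - 5)*(d - 3)*(d + 2) + (d - 5)*(d - 1)*(d + 2) + (d - 3)*(d - 1)*(d + 2)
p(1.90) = 11.97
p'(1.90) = 1.63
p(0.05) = -28.44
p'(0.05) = 31.45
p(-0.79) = -47.53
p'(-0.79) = 8.02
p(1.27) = 5.70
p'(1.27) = 18.02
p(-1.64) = -29.28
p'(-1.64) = -59.53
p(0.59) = -11.29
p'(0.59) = 30.41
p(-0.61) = -45.32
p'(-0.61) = 16.18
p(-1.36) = -41.88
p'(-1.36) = -31.50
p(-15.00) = 74880.00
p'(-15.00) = -18344.00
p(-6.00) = 2772.00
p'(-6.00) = -1649.00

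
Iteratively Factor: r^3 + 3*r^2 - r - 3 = (r - 1)*(r^2 + 4*r + 3) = (r - 1)*(r + 1)*(r + 3)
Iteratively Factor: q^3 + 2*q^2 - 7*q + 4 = (q - 1)*(q^2 + 3*q - 4) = (q - 1)^2*(q + 4)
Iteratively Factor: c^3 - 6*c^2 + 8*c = (c - 4)*(c^2 - 2*c) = c*(c - 4)*(c - 2)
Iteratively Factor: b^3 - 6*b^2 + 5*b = (b)*(b^2 - 6*b + 5) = b*(b - 5)*(b - 1)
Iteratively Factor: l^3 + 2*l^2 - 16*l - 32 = (l + 2)*(l^2 - 16) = (l - 4)*(l + 2)*(l + 4)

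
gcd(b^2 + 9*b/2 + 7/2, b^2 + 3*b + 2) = b + 1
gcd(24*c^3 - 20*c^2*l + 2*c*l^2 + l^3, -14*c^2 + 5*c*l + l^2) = 2*c - l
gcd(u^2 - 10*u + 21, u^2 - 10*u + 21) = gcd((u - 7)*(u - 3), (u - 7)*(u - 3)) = u^2 - 10*u + 21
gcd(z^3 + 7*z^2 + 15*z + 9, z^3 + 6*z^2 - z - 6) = z + 1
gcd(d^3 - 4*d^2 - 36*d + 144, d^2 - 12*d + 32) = d - 4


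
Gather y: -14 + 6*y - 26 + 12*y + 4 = 18*y - 36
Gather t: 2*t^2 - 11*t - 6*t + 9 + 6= 2*t^2 - 17*t + 15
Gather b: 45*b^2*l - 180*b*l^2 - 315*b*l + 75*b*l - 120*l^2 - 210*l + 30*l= 45*b^2*l + b*(-180*l^2 - 240*l) - 120*l^2 - 180*l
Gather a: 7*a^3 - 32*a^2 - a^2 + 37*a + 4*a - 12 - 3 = 7*a^3 - 33*a^2 + 41*a - 15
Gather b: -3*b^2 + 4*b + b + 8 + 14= -3*b^2 + 5*b + 22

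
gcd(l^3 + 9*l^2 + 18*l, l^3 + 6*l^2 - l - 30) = l + 3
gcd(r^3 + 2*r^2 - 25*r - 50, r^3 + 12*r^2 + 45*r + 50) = r^2 + 7*r + 10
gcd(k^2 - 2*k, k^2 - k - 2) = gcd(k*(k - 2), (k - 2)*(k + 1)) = k - 2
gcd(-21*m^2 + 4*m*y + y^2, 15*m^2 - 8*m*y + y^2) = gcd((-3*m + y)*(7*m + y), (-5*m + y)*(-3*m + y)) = -3*m + y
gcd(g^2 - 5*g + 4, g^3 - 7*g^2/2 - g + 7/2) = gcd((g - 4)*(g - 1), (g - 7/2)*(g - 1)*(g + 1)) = g - 1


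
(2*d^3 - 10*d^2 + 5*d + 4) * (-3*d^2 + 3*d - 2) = -6*d^5 + 36*d^4 - 49*d^3 + 23*d^2 + 2*d - 8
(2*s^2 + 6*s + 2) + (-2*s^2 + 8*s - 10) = 14*s - 8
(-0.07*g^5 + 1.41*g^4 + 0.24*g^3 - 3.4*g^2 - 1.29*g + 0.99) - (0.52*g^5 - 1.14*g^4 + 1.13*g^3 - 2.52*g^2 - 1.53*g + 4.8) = -0.59*g^5 + 2.55*g^4 - 0.89*g^3 - 0.88*g^2 + 0.24*g - 3.81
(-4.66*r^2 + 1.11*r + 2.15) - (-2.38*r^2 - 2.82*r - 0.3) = -2.28*r^2 + 3.93*r + 2.45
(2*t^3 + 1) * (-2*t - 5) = -4*t^4 - 10*t^3 - 2*t - 5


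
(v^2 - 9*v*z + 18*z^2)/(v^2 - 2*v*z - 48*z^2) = (-v^2 + 9*v*z - 18*z^2)/(-v^2 + 2*v*z + 48*z^2)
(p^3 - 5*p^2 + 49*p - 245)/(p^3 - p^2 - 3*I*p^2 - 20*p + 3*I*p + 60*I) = (p^2 + 49)/(p^2 + p*(4 - 3*I) - 12*I)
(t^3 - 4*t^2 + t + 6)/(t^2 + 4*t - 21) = (t^2 - t - 2)/(t + 7)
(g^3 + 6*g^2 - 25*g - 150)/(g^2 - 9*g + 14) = (g^3 + 6*g^2 - 25*g - 150)/(g^2 - 9*g + 14)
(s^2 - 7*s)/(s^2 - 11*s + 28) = s/(s - 4)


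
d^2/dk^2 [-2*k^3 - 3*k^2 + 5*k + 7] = -12*k - 6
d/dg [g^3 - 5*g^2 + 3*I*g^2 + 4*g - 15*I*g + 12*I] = 3*g^2 + g*(-10 + 6*I) + 4 - 15*I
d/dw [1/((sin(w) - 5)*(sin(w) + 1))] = 2*(2 - sin(w))*cos(w)/((sin(w) - 5)^2*(sin(w) + 1)^2)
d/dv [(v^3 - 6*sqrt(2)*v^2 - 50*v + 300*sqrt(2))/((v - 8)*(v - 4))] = (v^4 - 24*v^3 + 72*sqrt(2)*v^2 + 146*v^2 - 984*sqrt(2)*v - 1600 + 3600*sqrt(2))/(v^4 - 24*v^3 + 208*v^2 - 768*v + 1024)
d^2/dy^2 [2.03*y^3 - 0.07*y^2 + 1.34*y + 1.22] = 12.18*y - 0.14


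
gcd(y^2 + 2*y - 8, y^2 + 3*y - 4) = y + 4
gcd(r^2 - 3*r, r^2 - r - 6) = r - 3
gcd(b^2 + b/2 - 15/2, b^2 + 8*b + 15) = b + 3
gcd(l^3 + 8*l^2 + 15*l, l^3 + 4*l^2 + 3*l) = l^2 + 3*l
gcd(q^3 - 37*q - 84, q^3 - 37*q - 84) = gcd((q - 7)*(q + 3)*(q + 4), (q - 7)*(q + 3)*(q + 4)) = q^3 - 37*q - 84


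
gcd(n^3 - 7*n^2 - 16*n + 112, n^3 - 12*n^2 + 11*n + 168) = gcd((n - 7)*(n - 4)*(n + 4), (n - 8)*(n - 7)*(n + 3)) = n - 7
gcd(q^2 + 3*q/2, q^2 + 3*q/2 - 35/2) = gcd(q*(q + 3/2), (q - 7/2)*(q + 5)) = 1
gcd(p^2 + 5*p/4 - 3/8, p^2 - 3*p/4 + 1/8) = p - 1/4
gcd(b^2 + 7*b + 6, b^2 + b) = b + 1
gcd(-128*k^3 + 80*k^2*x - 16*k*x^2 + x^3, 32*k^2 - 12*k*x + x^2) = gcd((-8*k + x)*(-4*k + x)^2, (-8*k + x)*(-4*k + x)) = 32*k^2 - 12*k*x + x^2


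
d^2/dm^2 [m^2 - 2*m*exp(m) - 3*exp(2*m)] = -2*m*exp(m) - 12*exp(2*m) - 4*exp(m) + 2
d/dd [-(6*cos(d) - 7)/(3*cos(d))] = 7*sin(d)/(3*cos(d)^2)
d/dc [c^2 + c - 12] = 2*c + 1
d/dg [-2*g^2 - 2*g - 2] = -4*g - 2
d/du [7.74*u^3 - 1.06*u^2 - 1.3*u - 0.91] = 23.22*u^2 - 2.12*u - 1.3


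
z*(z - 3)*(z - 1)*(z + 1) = z^4 - 3*z^3 - z^2 + 3*z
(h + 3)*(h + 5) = h^2 + 8*h + 15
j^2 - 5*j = j*(j - 5)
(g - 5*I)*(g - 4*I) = g^2 - 9*I*g - 20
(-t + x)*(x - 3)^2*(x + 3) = -t*x^3 + 3*t*x^2 + 9*t*x - 27*t + x^4 - 3*x^3 - 9*x^2 + 27*x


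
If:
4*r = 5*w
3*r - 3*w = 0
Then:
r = 0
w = 0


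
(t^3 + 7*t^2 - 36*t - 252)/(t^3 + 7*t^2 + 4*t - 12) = (t^2 + t - 42)/(t^2 + t - 2)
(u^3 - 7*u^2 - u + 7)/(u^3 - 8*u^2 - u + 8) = (u - 7)/(u - 8)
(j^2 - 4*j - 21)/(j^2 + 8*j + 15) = (j - 7)/(j + 5)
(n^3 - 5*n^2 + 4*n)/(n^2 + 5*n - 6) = n*(n - 4)/(n + 6)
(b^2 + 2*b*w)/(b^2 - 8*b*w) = (b + 2*w)/(b - 8*w)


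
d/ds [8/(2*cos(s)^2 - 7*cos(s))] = 8*(4*cos(s) - 7)*sin(s)/((2*cos(s) - 7)^2*cos(s)^2)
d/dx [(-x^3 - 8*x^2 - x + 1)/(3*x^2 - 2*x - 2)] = (-3*x^4 + 4*x^3 + 25*x^2 + 26*x + 4)/(9*x^4 - 12*x^3 - 8*x^2 + 8*x + 4)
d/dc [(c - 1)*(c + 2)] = 2*c + 1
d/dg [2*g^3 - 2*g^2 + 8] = 2*g*(3*g - 2)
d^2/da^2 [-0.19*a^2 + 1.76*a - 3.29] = -0.380000000000000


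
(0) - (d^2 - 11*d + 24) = -d^2 + 11*d - 24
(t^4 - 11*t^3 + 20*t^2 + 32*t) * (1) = t^4 - 11*t^3 + 20*t^2 + 32*t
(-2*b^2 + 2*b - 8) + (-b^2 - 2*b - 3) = -3*b^2 - 11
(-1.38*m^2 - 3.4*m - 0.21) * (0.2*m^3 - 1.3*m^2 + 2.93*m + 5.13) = -0.276*m^5 + 1.114*m^4 + 0.3346*m^3 - 16.7684*m^2 - 18.0573*m - 1.0773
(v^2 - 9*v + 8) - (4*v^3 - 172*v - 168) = -4*v^3 + v^2 + 163*v + 176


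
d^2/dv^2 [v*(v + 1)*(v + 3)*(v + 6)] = 12*v^2 + 60*v + 54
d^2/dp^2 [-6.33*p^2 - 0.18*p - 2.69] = -12.6600000000000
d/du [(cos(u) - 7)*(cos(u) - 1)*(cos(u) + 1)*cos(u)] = -7*sin(u)/4 + 21*sin(3*u)/4 - sin(4*u)/2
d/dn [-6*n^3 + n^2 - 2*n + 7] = -18*n^2 + 2*n - 2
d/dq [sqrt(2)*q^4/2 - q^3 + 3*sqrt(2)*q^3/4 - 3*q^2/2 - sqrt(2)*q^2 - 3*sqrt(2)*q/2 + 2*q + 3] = 2*sqrt(2)*q^3 - 3*q^2 + 9*sqrt(2)*q^2/4 - 3*q - 2*sqrt(2)*q - 3*sqrt(2)/2 + 2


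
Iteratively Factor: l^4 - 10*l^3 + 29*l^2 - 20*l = (l - 4)*(l^3 - 6*l^2 + 5*l) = (l - 4)*(l - 1)*(l^2 - 5*l) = l*(l - 4)*(l - 1)*(l - 5)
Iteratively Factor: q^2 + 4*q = (q + 4)*(q)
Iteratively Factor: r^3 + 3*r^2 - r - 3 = (r - 1)*(r^2 + 4*r + 3) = (r - 1)*(r + 3)*(r + 1)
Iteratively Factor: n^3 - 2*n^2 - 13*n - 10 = (n + 2)*(n^2 - 4*n - 5) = (n + 1)*(n + 2)*(n - 5)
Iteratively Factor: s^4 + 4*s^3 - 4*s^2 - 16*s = (s)*(s^3 + 4*s^2 - 4*s - 16) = s*(s - 2)*(s^2 + 6*s + 8) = s*(s - 2)*(s + 2)*(s + 4)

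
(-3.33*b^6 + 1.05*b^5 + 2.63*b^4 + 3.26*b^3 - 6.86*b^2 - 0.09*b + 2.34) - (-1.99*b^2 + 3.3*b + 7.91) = -3.33*b^6 + 1.05*b^5 + 2.63*b^4 + 3.26*b^3 - 4.87*b^2 - 3.39*b - 5.57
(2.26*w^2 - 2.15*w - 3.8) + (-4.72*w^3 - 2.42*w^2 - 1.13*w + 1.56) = -4.72*w^3 - 0.16*w^2 - 3.28*w - 2.24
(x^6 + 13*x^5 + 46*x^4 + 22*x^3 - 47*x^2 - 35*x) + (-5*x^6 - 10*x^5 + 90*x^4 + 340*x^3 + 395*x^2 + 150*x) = -4*x^6 + 3*x^5 + 136*x^4 + 362*x^3 + 348*x^2 + 115*x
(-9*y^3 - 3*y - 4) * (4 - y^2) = 9*y^5 - 33*y^3 + 4*y^2 - 12*y - 16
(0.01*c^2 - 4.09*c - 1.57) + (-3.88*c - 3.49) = 0.01*c^2 - 7.97*c - 5.06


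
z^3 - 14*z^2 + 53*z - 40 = (z - 8)*(z - 5)*(z - 1)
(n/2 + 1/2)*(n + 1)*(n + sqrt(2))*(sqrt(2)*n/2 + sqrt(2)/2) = sqrt(2)*n^4/4 + n^3/2 + 3*sqrt(2)*n^3/4 + 3*sqrt(2)*n^2/4 + 3*n^2/2 + sqrt(2)*n/4 + 3*n/2 + 1/2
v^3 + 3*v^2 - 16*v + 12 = (v - 2)*(v - 1)*(v + 6)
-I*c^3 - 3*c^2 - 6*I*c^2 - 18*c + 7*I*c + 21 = (c + 7)*(c - 3*I)*(-I*c + I)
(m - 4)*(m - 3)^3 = m^4 - 13*m^3 + 63*m^2 - 135*m + 108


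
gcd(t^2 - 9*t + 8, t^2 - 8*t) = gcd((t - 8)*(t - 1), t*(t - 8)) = t - 8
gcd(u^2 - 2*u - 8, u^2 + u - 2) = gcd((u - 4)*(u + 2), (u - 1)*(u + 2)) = u + 2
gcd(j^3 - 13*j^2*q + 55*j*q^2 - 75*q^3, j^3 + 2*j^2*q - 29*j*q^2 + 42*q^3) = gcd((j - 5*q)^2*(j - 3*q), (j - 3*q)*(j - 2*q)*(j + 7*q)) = -j + 3*q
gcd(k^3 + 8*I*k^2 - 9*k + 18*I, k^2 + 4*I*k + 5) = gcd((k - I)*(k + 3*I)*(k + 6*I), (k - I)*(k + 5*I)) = k - I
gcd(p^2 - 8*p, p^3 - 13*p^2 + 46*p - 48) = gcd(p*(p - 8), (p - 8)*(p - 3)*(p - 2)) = p - 8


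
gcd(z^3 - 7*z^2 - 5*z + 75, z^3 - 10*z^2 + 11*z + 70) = z - 5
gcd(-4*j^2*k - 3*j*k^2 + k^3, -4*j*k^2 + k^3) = 4*j*k - k^2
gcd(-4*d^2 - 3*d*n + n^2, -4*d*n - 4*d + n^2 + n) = 4*d - n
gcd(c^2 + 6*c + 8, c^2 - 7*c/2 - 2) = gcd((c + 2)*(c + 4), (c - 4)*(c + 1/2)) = 1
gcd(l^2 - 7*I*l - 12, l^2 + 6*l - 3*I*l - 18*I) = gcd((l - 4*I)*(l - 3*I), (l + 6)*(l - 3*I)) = l - 3*I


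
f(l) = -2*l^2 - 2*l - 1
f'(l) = -4*l - 2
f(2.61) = -19.84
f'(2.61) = -12.44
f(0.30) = -1.78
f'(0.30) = -3.20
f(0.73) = -3.53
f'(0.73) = -4.92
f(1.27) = -6.77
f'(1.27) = -7.08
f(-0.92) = -0.85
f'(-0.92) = 1.68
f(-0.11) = -0.80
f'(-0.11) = -1.56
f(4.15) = -43.74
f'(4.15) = -18.60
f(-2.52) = -8.66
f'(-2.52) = 8.08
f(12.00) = -313.00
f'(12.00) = -50.00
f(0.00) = -1.00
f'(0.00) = -2.00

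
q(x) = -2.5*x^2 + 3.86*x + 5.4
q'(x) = 3.86 - 5.0*x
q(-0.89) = -0.02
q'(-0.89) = 8.31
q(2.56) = -1.10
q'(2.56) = -8.94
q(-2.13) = -14.16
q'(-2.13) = 14.51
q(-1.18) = -2.64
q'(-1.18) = 9.76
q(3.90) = -17.57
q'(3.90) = -15.64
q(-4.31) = -57.68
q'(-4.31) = 25.41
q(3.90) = -17.57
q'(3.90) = -15.64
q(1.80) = 4.25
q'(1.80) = -5.14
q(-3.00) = -28.68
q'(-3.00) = 18.86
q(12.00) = -308.28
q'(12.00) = -56.14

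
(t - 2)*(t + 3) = t^2 + t - 6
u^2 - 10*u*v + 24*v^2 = (u - 6*v)*(u - 4*v)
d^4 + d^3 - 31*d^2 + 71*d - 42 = (d - 3)*(d - 2)*(d - 1)*(d + 7)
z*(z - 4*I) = z^2 - 4*I*z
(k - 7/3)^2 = k^2 - 14*k/3 + 49/9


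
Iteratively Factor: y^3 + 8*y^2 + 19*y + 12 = (y + 1)*(y^2 + 7*y + 12) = (y + 1)*(y + 4)*(y + 3)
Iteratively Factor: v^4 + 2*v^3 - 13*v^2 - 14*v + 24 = (v + 4)*(v^3 - 2*v^2 - 5*v + 6) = (v - 1)*(v + 4)*(v^2 - v - 6) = (v - 3)*(v - 1)*(v + 4)*(v + 2)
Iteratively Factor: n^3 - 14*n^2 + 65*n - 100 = (n - 5)*(n^2 - 9*n + 20) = (n - 5)*(n - 4)*(n - 5)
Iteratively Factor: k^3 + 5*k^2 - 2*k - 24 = (k + 4)*(k^2 + k - 6) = (k - 2)*(k + 4)*(k + 3)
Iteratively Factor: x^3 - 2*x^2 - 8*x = (x)*(x^2 - 2*x - 8) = x*(x - 4)*(x + 2)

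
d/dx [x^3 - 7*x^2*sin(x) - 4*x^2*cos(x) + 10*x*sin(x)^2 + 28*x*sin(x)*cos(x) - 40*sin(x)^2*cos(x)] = 4*x^2*sin(x) - 7*x^2*cos(x) + 3*x^2 - 14*x*sin(x) + 10*x*sin(2*x) - 8*x*cos(x) + 28*x*cos(2*x) + 10*sin(x) + 14*sin(2*x) - 30*sin(3*x) - 5*cos(2*x) + 5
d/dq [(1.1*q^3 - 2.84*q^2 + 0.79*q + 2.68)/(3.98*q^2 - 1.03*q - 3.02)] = (4.378*q^4 - 2.266*q^3 - 10.185*q^2 - 4.1792*q + 0.3746)/(15.8404*q^4 - 8.1988*q^3 - 22.9783*q^2 + 6.2212*q + 9.1204)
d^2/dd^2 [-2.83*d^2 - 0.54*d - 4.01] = -5.66000000000000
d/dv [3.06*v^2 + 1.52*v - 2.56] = 6.12*v + 1.52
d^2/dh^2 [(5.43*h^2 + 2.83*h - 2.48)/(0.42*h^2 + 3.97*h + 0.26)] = (-8.88178419700125e-16*h^4 - 17.10954*h^3 - 6.18256800000003*h^2 - 26.665128*h - 82.740548)/(0.074088*h^6 + 2.100924*h^5 + 19.996326*h^4 + 65.171917*h^3 + 12.378678*h^2 + 0.805116*h + 0.017576)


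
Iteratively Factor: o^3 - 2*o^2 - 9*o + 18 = (o + 3)*(o^2 - 5*o + 6) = (o - 3)*(o + 3)*(o - 2)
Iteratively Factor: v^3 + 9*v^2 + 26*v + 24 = (v + 2)*(v^2 + 7*v + 12) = (v + 2)*(v + 4)*(v + 3)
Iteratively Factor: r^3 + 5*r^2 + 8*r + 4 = (r + 2)*(r^2 + 3*r + 2) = (r + 2)^2*(r + 1)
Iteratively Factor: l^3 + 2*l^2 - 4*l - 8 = (l - 2)*(l^2 + 4*l + 4) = (l - 2)*(l + 2)*(l + 2)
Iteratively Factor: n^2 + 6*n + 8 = (n + 2)*(n + 4)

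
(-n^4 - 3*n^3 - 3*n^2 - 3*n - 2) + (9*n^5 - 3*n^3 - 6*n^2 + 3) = 9*n^5 - n^4 - 6*n^3 - 9*n^2 - 3*n + 1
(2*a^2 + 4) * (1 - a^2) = -2*a^4 - 2*a^2 + 4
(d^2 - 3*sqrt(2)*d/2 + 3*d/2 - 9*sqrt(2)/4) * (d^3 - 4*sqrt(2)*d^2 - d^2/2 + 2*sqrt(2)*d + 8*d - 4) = d^5 - 11*sqrt(2)*d^4/2 + d^4 - 11*sqrt(2)*d^3/2 + 77*d^3/4 - 63*sqrt(2)*d^2/8 + 20*d^2 - 12*sqrt(2)*d - 15*d + 9*sqrt(2)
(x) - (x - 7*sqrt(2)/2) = 7*sqrt(2)/2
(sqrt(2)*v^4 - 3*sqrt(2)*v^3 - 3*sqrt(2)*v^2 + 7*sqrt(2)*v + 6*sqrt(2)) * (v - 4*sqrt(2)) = sqrt(2)*v^5 - 8*v^4 - 3*sqrt(2)*v^4 - 3*sqrt(2)*v^3 + 24*v^3 + 7*sqrt(2)*v^2 + 24*v^2 - 56*v + 6*sqrt(2)*v - 48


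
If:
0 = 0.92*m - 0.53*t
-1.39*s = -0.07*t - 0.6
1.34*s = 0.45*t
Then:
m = 0.87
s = 0.51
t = 1.51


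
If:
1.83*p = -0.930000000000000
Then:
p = -0.51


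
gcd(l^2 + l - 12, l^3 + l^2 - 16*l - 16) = l + 4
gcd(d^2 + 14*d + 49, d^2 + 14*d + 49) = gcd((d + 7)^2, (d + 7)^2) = d^2 + 14*d + 49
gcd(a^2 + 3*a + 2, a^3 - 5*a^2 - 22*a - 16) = a^2 + 3*a + 2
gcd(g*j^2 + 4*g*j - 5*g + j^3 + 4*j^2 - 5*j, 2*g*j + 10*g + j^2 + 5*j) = j + 5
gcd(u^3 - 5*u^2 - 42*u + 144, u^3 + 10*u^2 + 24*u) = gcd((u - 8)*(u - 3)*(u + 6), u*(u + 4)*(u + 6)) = u + 6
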